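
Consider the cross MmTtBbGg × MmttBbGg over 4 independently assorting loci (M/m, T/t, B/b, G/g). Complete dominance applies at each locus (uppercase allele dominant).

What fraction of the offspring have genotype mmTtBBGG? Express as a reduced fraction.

MmTtBbGg gametes: MTBG×1, MTBg×1, MTbG×1, MTbg×1, MtBG×1, MtBg×1, MtbG×1, Mtbg×1, mTBG×1, mTBg×1, mTbG×1, mTbg×1, mtBG×1, mtBg×1, mtbG×1, mtbg×1
MmttBbGg gametes: MtBG×2, MtBg×2, MtbG×2, Mtbg×2, mtBG×2, mtBg×2, mtbG×2, mtbg×2
MmTtBbGg×MmttBbGg grid (16·16=256): MMTtBBGG=2 MMTtBBGg=4 MMTtBBgg=2 MMTtBbGG=4 MMTtBbGg=8 MMTtBbgg=4 MMTtbbGG=2 MMTtbbGg=4 MMTtbbgg=2 MMttBBGG=2 MMttBBGg=4 MMttBBgg=2 MMttBbGG=4 MMttBbGg=8 MMttBbgg=4 MMttbbGG=2 MMttbbGg=4 MMttbbgg=2 MmTtBBGG=4 MmTtBBGg=8 MmTtBBgg=4 MmTtBbGG=8 MmTtBbGg=16 MmTtBbgg=8 MmTtbbGG=4 MmTtbbGg=8 MmTtbbgg=4 MmttBBGG=4 MmttBBGg=8 MmttBBgg=4 MmttBbGG=8 MmttBbGg=16 MmttBbgg=8 MmttbbGG=4 MmttbbGg=8 Mmttbbgg=4 mmTtBBGG=2 mmTtBBGg=4 mmTtBBgg=2 mmTtBbGG=4 mmTtBbGg=8 mmTtBbgg=4 mmTtbbGG=2 mmTtbbGg=4 mmTtbbgg=2 mmttBBGG=2 mmttBBGg=4 mmttBBgg=2 mmttBbGG=4 mmttBbGg=8 mmttBbgg=4 mmttbbGG=2 mmttbbGg=4 mmttbbgg=2
mmTtBBGG hits 2/256; gcd=2; 2÷2/256÷2 = 1/128

P(mmTtBBGG) = 1/128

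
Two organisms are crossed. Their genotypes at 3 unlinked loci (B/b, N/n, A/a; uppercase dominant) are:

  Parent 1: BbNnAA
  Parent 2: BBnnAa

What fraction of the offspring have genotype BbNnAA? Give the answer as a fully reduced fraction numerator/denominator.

P(BbNnAA) = 1/8

BbNnAA gametes: BNA×2, BnA×2, bNA×2, bnA×2
BBnnAa gametes: BnA×4, Bna×4
BbNnAA×BBnnAa grid (8·8=64): BBNnAA=8 BBNnAa=8 BBnnAA=8 BBnnAa=8 BbNnAA=8 BbNnAa=8 BbnnAA=8 BbnnAa=8
BbNnAA hits 8/64; gcd=8; 8÷8/64÷8 = 1/8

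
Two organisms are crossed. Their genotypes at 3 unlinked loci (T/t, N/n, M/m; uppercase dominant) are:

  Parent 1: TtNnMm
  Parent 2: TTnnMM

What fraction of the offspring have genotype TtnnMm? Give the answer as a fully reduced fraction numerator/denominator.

TtNnMm gametes: TNM×1, TNm×1, TnM×1, Tnm×1, tNM×1, tNm×1, tnM×1, tnm×1
TTnnMM gametes: TnM×8
TtNnMm×TTnnMM grid (8·8=64): TTNnMM=8 TTNnMm=8 TTnnMM=8 TTnnMm=8 TtNnMM=8 TtNnMm=8 TtnnMM=8 TtnnMm=8
TtnnMm hits 8/64; gcd=8; 8÷8/64÷8 = 1/8

P(TtnnMm) = 1/8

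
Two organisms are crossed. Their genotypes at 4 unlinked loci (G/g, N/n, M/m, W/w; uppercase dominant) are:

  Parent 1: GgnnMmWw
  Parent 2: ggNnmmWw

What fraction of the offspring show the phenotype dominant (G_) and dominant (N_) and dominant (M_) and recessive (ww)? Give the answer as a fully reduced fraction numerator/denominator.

GgnnMmWw gametes: GnMW×2, GnMw×2, GnmW×2, Gnmw×2, gnMW×2, gnMw×2, gnmW×2, gnmw×2
ggNnmmWw gametes: gNmW×4, gNmw×4, gnmW×4, gnmw×4
GgnnMmWw×ggNnmmWw grid (16·16=256): GgNnMmWW=8 GgNnMmWw=16 GgNnMmww=8 GgNnmmWW=8 GgNnmmWw=16 GgNnmmww=8 GgnnMmWW=8 GgnnMmWw=16 GgnnMmww=8 GgnnmmWW=8 GgnnmmWw=16 Ggnnmmww=8 ggNnMmWW=8 ggNnMmWw=16 ggNnMmww=8 ggNnmmWW=8 ggNnmmWw=16 ggNnmmww=8 ggnnMmWW=8 ggnnMmWw=16 ggnnMmww=8 ggnnmmWW=8 ggnnmmWw=16 ggnnmmww=8
G_ N_ M_ ww hits 8/256; gcd=8; 8÷8/256÷8 = 1/32

P(G_ N_ M_ ww) = 1/32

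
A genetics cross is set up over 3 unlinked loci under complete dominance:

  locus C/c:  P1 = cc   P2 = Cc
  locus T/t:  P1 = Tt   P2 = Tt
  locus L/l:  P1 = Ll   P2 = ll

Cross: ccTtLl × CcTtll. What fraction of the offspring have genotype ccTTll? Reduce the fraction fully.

ccTtLl gametes: cTL×2, cTl×2, ctL×2, ctl×2
CcTtll gametes: CTl×2, Ctl×2, cTl×2, ctl×2
ccTtLl×CcTtll grid (8·8=64): CcTTLl=4 CcTTll=4 CcTtLl=8 CcTtll=8 CcttLl=4 Ccttll=4 ccTTLl=4 ccTTll=4 ccTtLl=8 ccTtll=8 ccttLl=4 ccttll=4
ccTTll hits 4/64; gcd=4; 4÷4/64÷4 = 1/16

P(ccTTll) = 1/16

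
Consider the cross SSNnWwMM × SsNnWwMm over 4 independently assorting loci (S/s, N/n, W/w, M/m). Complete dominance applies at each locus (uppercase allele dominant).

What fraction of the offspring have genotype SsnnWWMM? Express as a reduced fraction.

SSNnWwMM gametes: SNWM×4, SNwM×4, SnWM×4, SnwM×4
SsNnWwMm gametes: SNWM×1, SNWm×1, SNwM×1, SNwm×1, SnWM×1, SnWm×1, SnwM×1, Snwm×1, sNWM×1, sNWm×1, sNwM×1, sNwm×1, snWM×1, snWm×1, snwM×1, snwm×1
SSNnWwMM×SsNnWwMm grid (16·16=256): SSNNWWMM=4 SSNNWWMm=4 SSNNWwMM=8 SSNNWwMm=8 SSNNwwMM=4 SSNNwwMm=4 SSNnWWMM=8 SSNnWWMm=8 SSNnWwMM=16 SSNnWwMm=16 SSNnwwMM=8 SSNnwwMm=8 SSnnWWMM=4 SSnnWWMm=4 SSnnWwMM=8 SSnnWwMm=8 SSnnwwMM=4 SSnnwwMm=4 SsNNWWMM=4 SsNNWWMm=4 SsNNWwMM=8 SsNNWwMm=8 SsNNwwMM=4 SsNNwwMm=4 SsNnWWMM=8 SsNnWWMm=8 SsNnWwMM=16 SsNnWwMm=16 SsNnwwMM=8 SsNnwwMm=8 SsnnWWMM=4 SsnnWWMm=4 SsnnWwMM=8 SsnnWwMm=8 SsnnwwMM=4 SsnnwwMm=4
SsnnWWMM hits 4/256; gcd=4; 4÷4/256÷4 = 1/64

P(SsnnWWMM) = 1/64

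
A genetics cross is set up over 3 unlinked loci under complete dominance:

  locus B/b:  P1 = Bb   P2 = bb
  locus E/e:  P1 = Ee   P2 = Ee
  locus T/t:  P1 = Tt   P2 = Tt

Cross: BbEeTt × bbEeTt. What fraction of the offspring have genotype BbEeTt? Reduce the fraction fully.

BbEeTt gametes: BET×1, BEt×1, BeT×1, Bet×1, bET×1, bEt×1, beT×1, bet×1
bbEeTt gametes: bET×2, bEt×2, beT×2, bet×2
BbEeTt×bbEeTt grid (8·8=64): BbEETT=2 BbEETt=4 BbEEtt=2 BbEeTT=4 BbEeTt=8 BbEett=4 BbeeTT=2 BbeeTt=4 Bbeett=2 bbEETT=2 bbEETt=4 bbEEtt=2 bbEeTT=4 bbEeTt=8 bbEett=4 bbeeTT=2 bbeeTt=4 bbeett=2
BbEeTt hits 8/64; gcd=8; 8÷8/64÷8 = 1/8

P(BbEeTt) = 1/8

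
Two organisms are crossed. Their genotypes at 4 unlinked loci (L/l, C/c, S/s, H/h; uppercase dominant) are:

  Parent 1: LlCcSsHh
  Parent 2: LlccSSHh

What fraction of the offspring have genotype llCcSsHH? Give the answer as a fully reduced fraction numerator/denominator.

LlCcSsHh gametes: LCSH×1, LCSh×1, LCsH×1, LCsh×1, LcSH×1, LcSh×1, LcsH×1, Lcsh×1, lCSH×1, lCSh×1, lCsH×1, lCsh×1, lcSH×1, lcSh×1, lcsH×1, lcsh×1
LlccSSHh gametes: LcSH×4, LcSh×4, lcSH×4, lcSh×4
LlCcSsHh×LlccSSHh grid (16·16=256): LLCcSSHH=4 LLCcSSHh=8 LLCcSShh=4 LLCcSsHH=4 LLCcSsHh=8 LLCcSshh=4 LLccSSHH=4 LLccSSHh=8 LLccSShh=4 LLccSsHH=4 LLccSsHh=8 LLccSshh=4 LlCcSSHH=8 LlCcSSHh=16 LlCcSShh=8 LlCcSsHH=8 LlCcSsHh=16 LlCcSshh=8 LlccSSHH=8 LlccSSHh=16 LlccSShh=8 LlccSsHH=8 LlccSsHh=16 LlccSshh=8 llCcSSHH=4 llCcSSHh=8 llCcSShh=4 llCcSsHH=4 llCcSsHh=8 llCcSshh=4 llccSSHH=4 llccSSHh=8 llccSShh=4 llccSsHH=4 llccSsHh=8 llccSshh=4
llCcSsHH hits 4/256; gcd=4; 4÷4/256÷4 = 1/64

P(llCcSsHH) = 1/64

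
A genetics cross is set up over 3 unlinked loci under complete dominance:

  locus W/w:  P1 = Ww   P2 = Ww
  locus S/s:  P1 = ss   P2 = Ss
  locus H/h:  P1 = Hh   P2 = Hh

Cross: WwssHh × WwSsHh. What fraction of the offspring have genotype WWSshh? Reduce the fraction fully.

P(WWSshh) = 1/32

WwssHh gametes: WsH×2, Wsh×2, wsH×2, wsh×2
WwSsHh gametes: WSH×1, WSh×1, WsH×1, Wsh×1, wSH×1, wSh×1, wsH×1, wsh×1
WwssHh×WwSsHh grid (8·8=64): WWSsHH=2 WWSsHh=4 WWSshh=2 WWssHH=2 WWssHh=4 WWsshh=2 WwSsHH=4 WwSsHh=8 WwSshh=4 WwssHH=4 WwssHh=8 Wwsshh=4 wwSsHH=2 wwSsHh=4 wwSshh=2 wwssHH=2 wwssHh=4 wwsshh=2
WWSshh hits 2/64; gcd=2; 2÷2/64÷2 = 1/32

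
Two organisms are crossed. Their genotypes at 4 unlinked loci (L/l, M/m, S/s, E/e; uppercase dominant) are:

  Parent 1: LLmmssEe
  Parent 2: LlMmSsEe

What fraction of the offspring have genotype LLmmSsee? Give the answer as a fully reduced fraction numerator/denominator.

P(LLmmSsee) = 1/32

LLmmssEe gametes: LmsE×8, Lmse×8
LlMmSsEe gametes: LMSE×1, LMSe×1, LMsE×1, LMse×1, LmSE×1, LmSe×1, LmsE×1, Lmse×1, lMSE×1, lMSe×1, lMsE×1, lMse×1, lmSE×1, lmSe×1, lmsE×1, lmse×1
LLmmssEe×LlMmSsEe grid (16·16=256): LLMmSsEE=8 LLMmSsEe=16 LLMmSsee=8 LLMmssEE=8 LLMmssEe=16 LLMmssee=8 LLmmSsEE=8 LLmmSsEe=16 LLmmSsee=8 LLmmssEE=8 LLmmssEe=16 LLmmssee=8 LlMmSsEE=8 LlMmSsEe=16 LlMmSsee=8 LlMmssEE=8 LlMmssEe=16 LlMmssee=8 LlmmSsEE=8 LlmmSsEe=16 LlmmSsee=8 LlmmssEE=8 LlmmssEe=16 Llmmssee=8
LLmmSsee hits 8/256; gcd=8; 8÷8/256÷8 = 1/32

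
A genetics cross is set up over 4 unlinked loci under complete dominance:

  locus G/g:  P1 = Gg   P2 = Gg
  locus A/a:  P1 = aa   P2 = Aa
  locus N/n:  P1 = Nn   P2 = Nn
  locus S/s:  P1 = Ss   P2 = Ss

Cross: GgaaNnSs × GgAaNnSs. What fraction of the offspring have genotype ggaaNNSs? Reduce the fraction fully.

P(ggaaNNSs) = 1/64

GgaaNnSs gametes: GaNS×2, GaNs×2, GanS×2, Gans×2, gaNS×2, gaNs×2, ganS×2, gans×2
GgAaNnSs gametes: GANS×1, GANs×1, GAnS×1, GAns×1, GaNS×1, GaNs×1, GanS×1, Gans×1, gANS×1, gANs×1, gAnS×1, gAns×1, gaNS×1, gaNs×1, ganS×1, gans×1
GgaaNnSs×GgAaNnSs grid (16·16=256): GGAaNNSS=2 GGAaNNSs=4 GGAaNNss=2 GGAaNnSS=4 GGAaNnSs=8 GGAaNnss=4 GGAannSS=2 GGAannSs=4 GGAannss=2 GGaaNNSS=2 GGaaNNSs=4 GGaaNNss=2 GGaaNnSS=4 GGaaNnSs=8 GGaaNnss=4 GGaannSS=2 GGaannSs=4 GGaannss=2 GgAaNNSS=4 GgAaNNSs=8 GgAaNNss=4 GgAaNnSS=8 GgAaNnSs=16 GgAaNnss=8 GgAannSS=4 GgAannSs=8 GgAannss=4 GgaaNNSS=4 GgaaNNSs=8 GgaaNNss=4 GgaaNnSS=8 GgaaNnSs=16 GgaaNnss=8 GgaannSS=4 GgaannSs=8 Ggaannss=4 ggAaNNSS=2 ggAaNNSs=4 ggAaNNss=2 ggAaNnSS=4 ggAaNnSs=8 ggAaNnss=4 ggAannSS=2 ggAannSs=4 ggAannss=2 ggaaNNSS=2 ggaaNNSs=4 ggaaNNss=2 ggaaNnSS=4 ggaaNnSs=8 ggaaNnss=4 ggaannSS=2 ggaannSs=4 ggaannss=2
ggaaNNSs hits 4/256; gcd=4; 4÷4/256÷4 = 1/64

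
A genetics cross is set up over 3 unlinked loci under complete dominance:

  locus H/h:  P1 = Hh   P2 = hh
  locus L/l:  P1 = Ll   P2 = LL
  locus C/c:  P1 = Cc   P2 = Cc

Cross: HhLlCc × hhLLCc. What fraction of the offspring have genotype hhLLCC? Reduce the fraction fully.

HhLlCc gametes: HLC×1, HLc×1, HlC×1, Hlc×1, hLC×1, hLc×1, hlC×1, hlc×1
hhLLCc gametes: hLC×4, hLc×4
HhLlCc×hhLLCc grid (8·8=64): HhLLCC=4 HhLLCc=8 HhLLcc=4 HhLlCC=4 HhLlCc=8 HhLlcc=4 hhLLCC=4 hhLLCc=8 hhLLcc=4 hhLlCC=4 hhLlCc=8 hhLlcc=4
hhLLCC hits 4/64; gcd=4; 4÷4/64÷4 = 1/16

P(hhLLCC) = 1/16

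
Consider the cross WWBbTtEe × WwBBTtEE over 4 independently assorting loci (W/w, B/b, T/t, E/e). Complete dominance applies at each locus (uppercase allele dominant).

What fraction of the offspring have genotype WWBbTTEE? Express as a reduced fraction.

WWBbTtEe gametes: WBTE×2, WBTe×2, WBtE×2, WBte×2, WbTE×2, WbTe×2, WbtE×2, Wbte×2
WwBBTtEE gametes: WBTE×4, WBtE×4, wBTE×4, wBtE×4
WWBbTtEe×WwBBTtEE grid (16·16=256): WWBBTTEE=8 WWBBTTEe=8 WWBBTtEE=16 WWBBTtEe=16 WWBBttEE=8 WWBBttEe=8 WWBbTTEE=8 WWBbTTEe=8 WWBbTtEE=16 WWBbTtEe=16 WWBbttEE=8 WWBbttEe=8 WwBBTTEE=8 WwBBTTEe=8 WwBBTtEE=16 WwBBTtEe=16 WwBBttEE=8 WwBBttEe=8 WwBbTTEE=8 WwBbTTEe=8 WwBbTtEE=16 WwBbTtEe=16 WwBbttEE=8 WwBbttEe=8
WWBbTTEE hits 8/256; gcd=8; 8÷8/256÷8 = 1/32

P(WWBbTTEE) = 1/32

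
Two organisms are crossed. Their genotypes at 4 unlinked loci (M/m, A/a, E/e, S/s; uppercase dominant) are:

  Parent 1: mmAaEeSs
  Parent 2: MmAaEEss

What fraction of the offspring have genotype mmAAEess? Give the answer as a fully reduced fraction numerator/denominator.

mmAaEeSs gametes: mAES×2, mAEs×2, mAeS×2, mAes×2, maES×2, maEs×2, maeS×2, maes×2
MmAaEEss gametes: MAEs×4, MaEs×4, mAEs×4, maEs×4
mmAaEeSs×MmAaEEss grid (16·16=256): MmAAEESs=8 MmAAEEss=8 MmAAEeSs=8 MmAAEess=8 MmAaEESs=16 MmAaEEss=16 MmAaEeSs=16 MmAaEess=16 MmaaEESs=8 MmaaEEss=8 MmaaEeSs=8 MmaaEess=8 mmAAEESs=8 mmAAEEss=8 mmAAEeSs=8 mmAAEess=8 mmAaEESs=16 mmAaEEss=16 mmAaEeSs=16 mmAaEess=16 mmaaEESs=8 mmaaEEss=8 mmaaEeSs=8 mmaaEess=8
mmAAEess hits 8/256; gcd=8; 8÷8/256÷8 = 1/32

P(mmAAEess) = 1/32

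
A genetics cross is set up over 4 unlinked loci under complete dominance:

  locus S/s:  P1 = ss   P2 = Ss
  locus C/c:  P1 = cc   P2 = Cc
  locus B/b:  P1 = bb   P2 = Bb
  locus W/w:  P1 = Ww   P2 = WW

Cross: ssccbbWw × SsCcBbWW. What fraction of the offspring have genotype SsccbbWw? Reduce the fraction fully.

ssccbbWw gametes: scbW×8, scbw×8
SsCcBbWW gametes: SCBW×2, SCbW×2, ScBW×2, ScbW×2, sCBW×2, sCbW×2, scBW×2, scbW×2
ssccbbWw×SsCcBbWW grid (16·16=256): SsCcBbWW=16 SsCcBbWw=16 SsCcbbWW=16 SsCcbbWw=16 SsccBbWW=16 SsccBbWw=16 SsccbbWW=16 SsccbbWw=16 ssCcBbWW=16 ssCcBbWw=16 ssCcbbWW=16 ssCcbbWw=16 ssccBbWW=16 ssccBbWw=16 ssccbbWW=16 ssccbbWw=16
SsccbbWw hits 16/256; gcd=16; 16÷16/256÷16 = 1/16

P(SsccbbWw) = 1/16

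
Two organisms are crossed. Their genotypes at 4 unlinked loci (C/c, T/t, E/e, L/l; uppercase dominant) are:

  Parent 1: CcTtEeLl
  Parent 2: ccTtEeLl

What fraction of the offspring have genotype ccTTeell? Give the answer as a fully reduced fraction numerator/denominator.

CcTtEeLl gametes: CTEL×1, CTEl×1, CTeL×1, CTel×1, CtEL×1, CtEl×1, CteL×1, Ctel×1, cTEL×1, cTEl×1, cTeL×1, cTel×1, ctEL×1, ctEl×1, cteL×1, ctel×1
ccTtEeLl gametes: cTEL×2, cTEl×2, cTeL×2, cTel×2, ctEL×2, ctEl×2, cteL×2, ctel×2
CcTtEeLl×ccTtEeLl grid (16·16=256): CcTTEELL=2 CcTTEELl=4 CcTTEEll=2 CcTTEeLL=4 CcTTEeLl=8 CcTTEell=4 CcTTeeLL=2 CcTTeeLl=4 CcTTeell=2 CcTtEELL=4 CcTtEELl=8 CcTtEEll=4 CcTtEeLL=8 CcTtEeLl=16 CcTtEell=8 CcTteeLL=4 CcTteeLl=8 CcTteell=4 CcttEELL=2 CcttEELl=4 CcttEEll=2 CcttEeLL=4 CcttEeLl=8 CcttEell=4 CctteeLL=2 CctteeLl=4 Cctteell=2 ccTTEELL=2 ccTTEELl=4 ccTTEEll=2 ccTTEeLL=4 ccTTEeLl=8 ccTTEell=4 ccTTeeLL=2 ccTTeeLl=4 ccTTeell=2 ccTtEELL=4 ccTtEELl=8 ccTtEEll=4 ccTtEeLL=8 ccTtEeLl=16 ccTtEell=8 ccTteeLL=4 ccTteeLl=8 ccTteell=4 ccttEELL=2 ccttEELl=4 ccttEEll=2 ccttEeLL=4 ccttEeLl=8 ccttEell=4 cctteeLL=2 cctteeLl=4 cctteell=2
ccTTeell hits 2/256; gcd=2; 2÷2/256÷2 = 1/128

P(ccTTeell) = 1/128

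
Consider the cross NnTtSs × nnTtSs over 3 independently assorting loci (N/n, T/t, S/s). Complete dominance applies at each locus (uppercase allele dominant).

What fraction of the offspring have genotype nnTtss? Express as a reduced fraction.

P(nnTtss) = 1/16

NnTtSs gametes: NTS×1, NTs×1, NtS×1, Nts×1, nTS×1, nTs×1, ntS×1, nts×1
nnTtSs gametes: nTS×2, nTs×2, ntS×2, nts×2
NnTtSs×nnTtSs grid (8·8=64): NnTTSS=2 NnTTSs=4 NnTTss=2 NnTtSS=4 NnTtSs=8 NnTtss=4 NnttSS=2 NnttSs=4 Nnttss=2 nnTTSS=2 nnTTSs=4 nnTTss=2 nnTtSS=4 nnTtSs=8 nnTtss=4 nnttSS=2 nnttSs=4 nnttss=2
nnTtss hits 4/64; gcd=4; 4÷4/64÷4 = 1/16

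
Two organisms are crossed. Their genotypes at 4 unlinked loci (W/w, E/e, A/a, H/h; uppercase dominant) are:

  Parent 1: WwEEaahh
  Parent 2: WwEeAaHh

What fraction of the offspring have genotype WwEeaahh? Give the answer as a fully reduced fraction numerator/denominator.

WwEEaahh gametes: WEah×8, wEah×8
WwEeAaHh gametes: WEAH×1, WEAh×1, WEaH×1, WEah×1, WeAH×1, WeAh×1, WeaH×1, Weah×1, wEAH×1, wEAh×1, wEaH×1, wEah×1, weAH×1, weAh×1, weaH×1, weah×1
WwEEaahh×WwEeAaHh grid (16·16=256): WWEEAaHh=8 WWEEAahh=8 WWEEaaHh=8 WWEEaahh=8 WWEeAaHh=8 WWEeAahh=8 WWEeaaHh=8 WWEeaahh=8 WwEEAaHh=16 WwEEAahh=16 WwEEaaHh=16 WwEEaahh=16 WwEeAaHh=16 WwEeAahh=16 WwEeaaHh=16 WwEeaahh=16 wwEEAaHh=8 wwEEAahh=8 wwEEaaHh=8 wwEEaahh=8 wwEeAaHh=8 wwEeAahh=8 wwEeaaHh=8 wwEeaahh=8
WwEeaahh hits 16/256; gcd=16; 16÷16/256÷16 = 1/16

P(WwEeaahh) = 1/16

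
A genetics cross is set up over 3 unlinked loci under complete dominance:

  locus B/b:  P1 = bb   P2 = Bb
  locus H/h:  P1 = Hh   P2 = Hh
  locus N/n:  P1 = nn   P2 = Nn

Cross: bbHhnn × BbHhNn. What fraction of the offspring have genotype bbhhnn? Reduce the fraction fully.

P(bbhhnn) = 1/16

bbHhnn gametes: bHn×4, bhn×4
BbHhNn gametes: BHN×1, BHn×1, BhN×1, Bhn×1, bHN×1, bHn×1, bhN×1, bhn×1
bbHhnn×BbHhNn grid (8·8=64): BbHHNn=4 BbHHnn=4 BbHhNn=8 BbHhnn=8 BbhhNn=4 Bbhhnn=4 bbHHNn=4 bbHHnn=4 bbHhNn=8 bbHhnn=8 bbhhNn=4 bbhhnn=4
bbhhnn hits 4/64; gcd=4; 4÷4/64÷4 = 1/16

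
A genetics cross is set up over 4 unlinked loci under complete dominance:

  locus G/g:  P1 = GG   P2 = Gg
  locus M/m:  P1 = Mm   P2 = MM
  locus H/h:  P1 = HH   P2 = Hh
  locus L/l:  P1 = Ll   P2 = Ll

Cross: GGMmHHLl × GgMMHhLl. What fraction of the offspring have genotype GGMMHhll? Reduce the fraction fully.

GGMmHHLl gametes: GMHL×4, GMHl×4, GmHL×4, GmHl×4
GgMMHhLl gametes: GMHL×2, GMHl×2, GMhL×2, GMhl×2, gMHL×2, gMHl×2, gMhL×2, gMhl×2
GGMmHHLl×GgMMHhLl grid (16·16=256): GGMMHHLL=8 GGMMHHLl=16 GGMMHHll=8 GGMMHhLL=8 GGMMHhLl=16 GGMMHhll=8 GGMmHHLL=8 GGMmHHLl=16 GGMmHHll=8 GGMmHhLL=8 GGMmHhLl=16 GGMmHhll=8 GgMMHHLL=8 GgMMHHLl=16 GgMMHHll=8 GgMMHhLL=8 GgMMHhLl=16 GgMMHhll=8 GgMmHHLL=8 GgMmHHLl=16 GgMmHHll=8 GgMmHhLL=8 GgMmHhLl=16 GgMmHhll=8
GGMMHhll hits 8/256; gcd=8; 8÷8/256÷8 = 1/32

P(GGMMHhll) = 1/32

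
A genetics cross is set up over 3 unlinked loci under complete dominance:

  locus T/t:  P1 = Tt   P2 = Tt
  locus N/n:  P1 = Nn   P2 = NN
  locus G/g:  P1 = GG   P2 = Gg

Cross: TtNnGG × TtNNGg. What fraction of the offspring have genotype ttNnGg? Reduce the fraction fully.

TtNnGG gametes: TNG×2, TnG×2, tNG×2, tnG×2
TtNNGg gametes: TNG×2, TNg×2, tNG×2, tNg×2
TtNnGG×TtNNGg grid (8·8=64): TTNNGG=4 TTNNGg=4 TTNnGG=4 TTNnGg=4 TtNNGG=8 TtNNGg=8 TtNnGG=8 TtNnGg=8 ttNNGG=4 ttNNGg=4 ttNnGG=4 ttNnGg=4
ttNnGg hits 4/64; gcd=4; 4÷4/64÷4 = 1/16

P(ttNnGg) = 1/16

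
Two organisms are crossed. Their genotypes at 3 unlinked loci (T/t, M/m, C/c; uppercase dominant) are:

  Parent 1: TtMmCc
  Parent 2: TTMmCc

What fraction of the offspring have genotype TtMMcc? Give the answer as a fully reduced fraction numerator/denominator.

TtMmCc gametes: TMC×1, TMc×1, TmC×1, Tmc×1, tMC×1, tMc×1, tmC×1, tmc×1
TTMmCc gametes: TMC×2, TMc×2, TmC×2, Tmc×2
TtMmCc×TTMmCc grid (8·8=64): TTMMCC=2 TTMMCc=4 TTMMcc=2 TTMmCC=4 TTMmCc=8 TTMmcc=4 TTmmCC=2 TTmmCc=4 TTmmcc=2 TtMMCC=2 TtMMCc=4 TtMMcc=2 TtMmCC=4 TtMmCc=8 TtMmcc=4 TtmmCC=2 TtmmCc=4 Ttmmcc=2
TtMMcc hits 2/64; gcd=2; 2÷2/64÷2 = 1/32

P(TtMMcc) = 1/32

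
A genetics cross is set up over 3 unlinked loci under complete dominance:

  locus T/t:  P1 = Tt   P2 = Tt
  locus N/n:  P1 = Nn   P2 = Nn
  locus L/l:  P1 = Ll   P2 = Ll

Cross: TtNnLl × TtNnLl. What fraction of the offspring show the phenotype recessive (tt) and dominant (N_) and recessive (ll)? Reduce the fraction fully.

P(tt N_ ll) = 3/64

TtNnLl gametes: TNL×1, TNl×1, TnL×1, Tnl×1, tNL×1, tNl×1, tnL×1, tnl×1
TtNnLl gametes: TNL×1, TNl×1, TnL×1, Tnl×1, tNL×1, tNl×1, tnL×1, tnl×1
TtNnLl×TtNnLl grid (8·8=64): TTNNLL=1 TTNNLl=2 TTNNll=1 TTNnLL=2 TTNnLl=4 TTNnll=2 TTnnLL=1 TTnnLl=2 TTnnll=1 TtNNLL=2 TtNNLl=4 TtNNll=2 TtNnLL=4 TtNnLl=8 TtNnll=4 TtnnLL=2 TtnnLl=4 Ttnnll=2 ttNNLL=1 ttNNLl=2 ttNNll=1 ttNnLL=2 ttNnLl=4 ttNnll=2 ttnnLL=1 ttnnLl=2 ttnnll=1
tt N_ ll hits 3/64; gcd=1; 3÷1/64÷1 = 3/64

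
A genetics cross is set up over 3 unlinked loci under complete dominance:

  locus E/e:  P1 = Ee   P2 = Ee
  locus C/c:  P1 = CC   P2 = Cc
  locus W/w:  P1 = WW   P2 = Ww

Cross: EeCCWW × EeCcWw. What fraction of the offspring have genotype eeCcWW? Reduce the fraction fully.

P(eeCcWW) = 1/16

EeCCWW gametes: ECW×4, eCW×4
EeCcWw gametes: ECW×1, ECw×1, EcW×1, Ecw×1, eCW×1, eCw×1, ecW×1, ecw×1
EeCCWW×EeCcWw grid (8·8=64): EECCWW=4 EECCWw=4 EECcWW=4 EECcWw=4 EeCCWW=8 EeCCWw=8 EeCcWW=8 EeCcWw=8 eeCCWW=4 eeCCWw=4 eeCcWW=4 eeCcWw=4
eeCcWW hits 4/64; gcd=4; 4÷4/64÷4 = 1/16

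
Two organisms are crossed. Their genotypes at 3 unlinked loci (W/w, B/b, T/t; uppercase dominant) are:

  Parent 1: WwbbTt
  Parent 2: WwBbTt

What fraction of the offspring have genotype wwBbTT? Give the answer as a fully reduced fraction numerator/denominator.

P(wwBbTT) = 1/32

WwbbTt gametes: WbT×2, Wbt×2, wbT×2, wbt×2
WwBbTt gametes: WBT×1, WBt×1, WbT×1, Wbt×1, wBT×1, wBt×1, wbT×1, wbt×1
WwbbTt×WwBbTt grid (8·8=64): WWBbTT=2 WWBbTt=4 WWBbtt=2 WWbbTT=2 WWbbTt=4 WWbbtt=2 WwBbTT=4 WwBbTt=8 WwBbtt=4 WwbbTT=4 WwbbTt=8 Wwbbtt=4 wwBbTT=2 wwBbTt=4 wwBbtt=2 wwbbTT=2 wwbbTt=4 wwbbtt=2
wwBbTT hits 2/64; gcd=2; 2÷2/64÷2 = 1/32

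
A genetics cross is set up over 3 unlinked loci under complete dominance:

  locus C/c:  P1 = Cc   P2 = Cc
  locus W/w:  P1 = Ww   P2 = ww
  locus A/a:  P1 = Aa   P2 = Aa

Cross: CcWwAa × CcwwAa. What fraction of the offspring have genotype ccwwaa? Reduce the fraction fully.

P(ccwwaa) = 1/32

CcWwAa gametes: CWA×1, CWa×1, CwA×1, Cwa×1, cWA×1, cWa×1, cwA×1, cwa×1
CcwwAa gametes: CwA×2, Cwa×2, cwA×2, cwa×2
CcWwAa×CcwwAa grid (8·8=64): CCWwAA=2 CCWwAa=4 CCWwaa=2 CCwwAA=2 CCwwAa=4 CCwwaa=2 CcWwAA=4 CcWwAa=8 CcWwaa=4 CcwwAA=4 CcwwAa=8 Ccwwaa=4 ccWwAA=2 ccWwAa=4 ccWwaa=2 ccwwAA=2 ccwwAa=4 ccwwaa=2
ccwwaa hits 2/64; gcd=2; 2÷2/64÷2 = 1/32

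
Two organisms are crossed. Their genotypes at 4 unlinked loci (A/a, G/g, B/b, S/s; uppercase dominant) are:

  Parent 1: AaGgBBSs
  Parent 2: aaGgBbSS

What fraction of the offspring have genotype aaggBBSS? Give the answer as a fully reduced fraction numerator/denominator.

AaGgBBSs gametes: AGBS×2, AGBs×2, AgBS×2, AgBs×2, aGBS×2, aGBs×2, agBS×2, agBs×2
aaGgBbSS gametes: aGBS×4, aGbS×4, agBS×4, agbS×4
AaGgBBSs×aaGgBbSS grid (16·16=256): AaGGBBSS=8 AaGGBBSs=8 AaGGBbSS=8 AaGGBbSs=8 AaGgBBSS=16 AaGgBBSs=16 AaGgBbSS=16 AaGgBbSs=16 AaggBBSS=8 AaggBBSs=8 AaggBbSS=8 AaggBbSs=8 aaGGBBSS=8 aaGGBBSs=8 aaGGBbSS=8 aaGGBbSs=8 aaGgBBSS=16 aaGgBBSs=16 aaGgBbSS=16 aaGgBbSs=16 aaggBBSS=8 aaggBBSs=8 aaggBbSS=8 aaggBbSs=8
aaggBBSS hits 8/256; gcd=8; 8÷8/256÷8 = 1/32

P(aaggBBSS) = 1/32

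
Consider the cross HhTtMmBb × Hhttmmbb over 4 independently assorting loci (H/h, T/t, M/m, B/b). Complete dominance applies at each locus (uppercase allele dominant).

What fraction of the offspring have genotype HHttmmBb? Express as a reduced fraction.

P(HHttmmBb) = 1/32

HhTtMmBb gametes: HTMB×1, HTMb×1, HTmB×1, HTmb×1, HtMB×1, HtMb×1, HtmB×1, Htmb×1, hTMB×1, hTMb×1, hTmB×1, hTmb×1, htMB×1, htMb×1, htmB×1, htmb×1
Hhttmmbb gametes: Htmb×8, htmb×8
HhTtMmBb×Hhttmmbb grid (16·16=256): HHTtMmBb=8 HHTtMmbb=8 HHTtmmBb=8 HHTtmmbb=8 HHttMmBb=8 HHttMmbb=8 HHttmmBb=8 HHttmmbb=8 HhTtMmBb=16 HhTtMmbb=16 HhTtmmBb=16 HhTtmmbb=16 HhttMmBb=16 HhttMmbb=16 HhttmmBb=16 Hhttmmbb=16 hhTtMmBb=8 hhTtMmbb=8 hhTtmmBb=8 hhTtmmbb=8 hhttMmBb=8 hhttMmbb=8 hhttmmBb=8 hhttmmbb=8
HHttmmBb hits 8/256; gcd=8; 8÷8/256÷8 = 1/32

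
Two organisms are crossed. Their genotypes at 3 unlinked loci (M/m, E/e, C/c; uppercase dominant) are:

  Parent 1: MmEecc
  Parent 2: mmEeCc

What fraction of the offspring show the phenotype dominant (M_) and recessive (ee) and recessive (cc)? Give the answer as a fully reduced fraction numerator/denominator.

MmEecc gametes: MEc×2, Mec×2, mEc×2, mec×2
mmEeCc gametes: mEC×2, mEc×2, meC×2, mec×2
MmEecc×mmEeCc grid (8·8=64): MmEECc=4 MmEEcc=4 MmEeCc=8 MmEecc=8 MmeeCc=4 Mmeecc=4 mmEECc=4 mmEEcc=4 mmEeCc=8 mmEecc=8 mmeeCc=4 mmeecc=4
M_ ee cc hits 4/64; gcd=4; 4÷4/64÷4 = 1/16

P(M_ ee cc) = 1/16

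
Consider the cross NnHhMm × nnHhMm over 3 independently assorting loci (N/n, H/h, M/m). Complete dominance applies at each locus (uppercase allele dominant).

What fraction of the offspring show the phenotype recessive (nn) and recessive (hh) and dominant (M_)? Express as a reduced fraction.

P(nn hh M_) = 3/32

NnHhMm gametes: NHM×1, NHm×1, NhM×1, Nhm×1, nHM×1, nHm×1, nhM×1, nhm×1
nnHhMm gametes: nHM×2, nHm×2, nhM×2, nhm×2
NnHhMm×nnHhMm grid (8·8=64): NnHHMM=2 NnHHMm=4 NnHHmm=2 NnHhMM=4 NnHhMm=8 NnHhmm=4 NnhhMM=2 NnhhMm=4 Nnhhmm=2 nnHHMM=2 nnHHMm=4 nnHHmm=2 nnHhMM=4 nnHhMm=8 nnHhmm=4 nnhhMM=2 nnhhMm=4 nnhhmm=2
nn hh M_ hits 6/64; gcd=2; 6÷2/64÷2 = 3/32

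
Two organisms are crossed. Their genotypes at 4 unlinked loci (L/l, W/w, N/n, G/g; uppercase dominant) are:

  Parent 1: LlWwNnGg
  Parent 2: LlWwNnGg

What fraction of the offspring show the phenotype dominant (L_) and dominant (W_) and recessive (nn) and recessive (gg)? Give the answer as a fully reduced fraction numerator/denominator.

LlWwNnGg gametes: LWNG×1, LWNg×1, LWnG×1, LWng×1, LwNG×1, LwNg×1, LwnG×1, Lwng×1, lWNG×1, lWNg×1, lWnG×1, lWng×1, lwNG×1, lwNg×1, lwnG×1, lwng×1
LlWwNnGg gametes: LWNG×1, LWNg×1, LWnG×1, LWng×1, LwNG×1, LwNg×1, LwnG×1, Lwng×1, lWNG×1, lWNg×1, lWnG×1, lWng×1, lwNG×1, lwNg×1, lwnG×1, lwng×1
LlWwNnGg×LlWwNnGg grid (16·16=256): LLWWNNGG=1 LLWWNNGg=2 LLWWNNgg=1 LLWWNnGG=2 LLWWNnGg=4 LLWWNngg=2 LLWWnnGG=1 LLWWnnGg=2 LLWWnngg=1 LLWwNNGG=2 LLWwNNGg=4 LLWwNNgg=2 LLWwNnGG=4 LLWwNnGg=8 LLWwNngg=4 LLWwnnGG=2 LLWwnnGg=4 LLWwnngg=2 LLwwNNGG=1 LLwwNNGg=2 LLwwNNgg=1 LLwwNnGG=2 LLwwNnGg=4 LLwwNngg=2 LLwwnnGG=1 LLwwnnGg=2 LLwwnngg=1 LlWWNNGG=2 LlWWNNGg=4 LlWWNNgg=2 LlWWNnGG=4 LlWWNnGg=8 LlWWNngg=4 LlWWnnGG=2 LlWWnnGg=4 LlWWnngg=2 LlWwNNGG=4 LlWwNNGg=8 LlWwNNgg=4 LlWwNnGG=8 LlWwNnGg=16 LlWwNngg=8 LlWwnnGG=4 LlWwnnGg=8 LlWwnngg=4 LlwwNNGG=2 LlwwNNGg=4 LlwwNNgg=2 LlwwNnGG=4 LlwwNnGg=8 LlwwNngg=4 LlwwnnGG=2 LlwwnnGg=4 Llwwnngg=2 llWWNNGG=1 llWWNNGg=2 llWWNNgg=1 llWWNnGG=2 llWWNnGg=4 llWWNngg=2 llWWnnGG=1 llWWnnGg=2 llWWnngg=1 llWwNNGG=2 llWwNNGg=4 llWwNNgg=2 llWwNnGG=4 llWwNnGg=8 llWwNngg=4 llWwnnGG=2 llWwnnGg=4 llWwnngg=2 llwwNNGG=1 llwwNNGg=2 llwwNNgg=1 llwwNnGG=2 llwwNnGg=4 llwwNngg=2 llwwnnGG=1 llwwnnGg=2 llwwnngg=1
L_ W_ nn gg hits 9/256; gcd=1; 9÷1/256÷1 = 9/256

P(L_ W_ nn gg) = 9/256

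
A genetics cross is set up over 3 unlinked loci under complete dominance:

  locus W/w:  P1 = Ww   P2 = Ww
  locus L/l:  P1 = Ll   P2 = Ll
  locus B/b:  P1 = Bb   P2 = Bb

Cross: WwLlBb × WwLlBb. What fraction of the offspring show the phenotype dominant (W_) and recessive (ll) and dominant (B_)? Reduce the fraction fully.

WwLlBb gametes: WLB×1, WLb×1, WlB×1, Wlb×1, wLB×1, wLb×1, wlB×1, wlb×1
WwLlBb gametes: WLB×1, WLb×1, WlB×1, Wlb×1, wLB×1, wLb×1, wlB×1, wlb×1
WwLlBb×WwLlBb grid (8·8=64): WWLLBB=1 WWLLBb=2 WWLLbb=1 WWLlBB=2 WWLlBb=4 WWLlbb=2 WWllBB=1 WWllBb=2 WWllbb=1 WwLLBB=2 WwLLBb=4 WwLLbb=2 WwLlBB=4 WwLlBb=8 WwLlbb=4 WwllBB=2 WwllBb=4 Wwllbb=2 wwLLBB=1 wwLLBb=2 wwLLbb=1 wwLlBB=2 wwLlBb=4 wwLlbb=2 wwllBB=1 wwllBb=2 wwllbb=1
W_ ll B_ hits 9/64; gcd=1; 9÷1/64÷1 = 9/64

P(W_ ll B_) = 9/64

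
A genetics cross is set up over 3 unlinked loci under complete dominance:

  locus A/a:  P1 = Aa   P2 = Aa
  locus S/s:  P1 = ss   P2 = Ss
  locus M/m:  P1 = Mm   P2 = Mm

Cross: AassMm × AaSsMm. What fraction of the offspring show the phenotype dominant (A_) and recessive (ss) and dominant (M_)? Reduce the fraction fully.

P(A_ ss M_) = 9/32

AassMm gametes: AsM×2, Asm×2, asM×2, asm×2
AaSsMm gametes: ASM×1, ASm×1, AsM×1, Asm×1, aSM×1, aSm×1, asM×1, asm×1
AassMm×AaSsMm grid (8·8=64): AASsMM=2 AASsMm=4 AASsmm=2 AAssMM=2 AAssMm=4 AAssmm=2 AaSsMM=4 AaSsMm=8 AaSsmm=4 AassMM=4 AassMm=8 Aassmm=4 aaSsMM=2 aaSsMm=4 aaSsmm=2 aassMM=2 aassMm=4 aassmm=2
A_ ss M_ hits 18/64; gcd=2; 18÷2/64÷2 = 9/32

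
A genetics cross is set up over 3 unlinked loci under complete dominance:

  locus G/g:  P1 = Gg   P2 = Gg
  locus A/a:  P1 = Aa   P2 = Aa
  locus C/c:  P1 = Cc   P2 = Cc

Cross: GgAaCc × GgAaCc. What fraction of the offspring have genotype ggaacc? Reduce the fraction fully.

GgAaCc gametes: GAC×1, GAc×1, GaC×1, Gac×1, gAC×1, gAc×1, gaC×1, gac×1
GgAaCc gametes: GAC×1, GAc×1, GaC×1, Gac×1, gAC×1, gAc×1, gaC×1, gac×1
GgAaCc×GgAaCc grid (8·8=64): GGAACC=1 GGAACc=2 GGAAcc=1 GGAaCC=2 GGAaCc=4 GGAacc=2 GGaaCC=1 GGaaCc=2 GGaacc=1 GgAACC=2 GgAACc=4 GgAAcc=2 GgAaCC=4 GgAaCc=8 GgAacc=4 GgaaCC=2 GgaaCc=4 Ggaacc=2 ggAACC=1 ggAACc=2 ggAAcc=1 ggAaCC=2 ggAaCc=4 ggAacc=2 ggaaCC=1 ggaaCc=2 ggaacc=1
ggaacc hits 1/64; gcd=1; 1÷1/64÷1 = 1/64

P(ggaacc) = 1/64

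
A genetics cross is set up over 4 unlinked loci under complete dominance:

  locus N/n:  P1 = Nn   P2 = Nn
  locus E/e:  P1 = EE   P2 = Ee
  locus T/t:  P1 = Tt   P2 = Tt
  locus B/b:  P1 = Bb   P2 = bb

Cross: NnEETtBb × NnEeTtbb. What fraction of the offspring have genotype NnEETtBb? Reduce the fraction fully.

P(NnEETtBb) = 1/16

NnEETtBb gametes: NETB×2, NETb×2, NEtB×2, NEtb×2, nETB×2, nETb×2, nEtB×2, nEtb×2
NnEeTtbb gametes: NETb×2, NEtb×2, NeTb×2, Netb×2, nETb×2, nEtb×2, neTb×2, netb×2
NnEETtBb×NnEeTtbb grid (16·16=256): NNEETTBb=4 NNEETTbb=4 NNEETtBb=8 NNEETtbb=8 NNEEttBb=4 NNEEttbb=4 NNEeTTBb=4 NNEeTTbb=4 NNEeTtBb=8 NNEeTtbb=8 NNEettBb=4 NNEettbb=4 NnEETTBb=8 NnEETTbb=8 NnEETtBb=16 NnEETtbb=16 NnEEttBb=8 NnEEttbb=8 NnEeTTBb=8 NnEeTTbb=8 NnEeTtBb=16 NnEeTtbb=16 NnEettBb=8 NnEettbb=8 nnEETTBb=4 nnEETTbb=4 nnEETtBb=8 nnEETtbb=8 nnEEttBb=4 nnEEttbb=4 nnEeTTBb=4 nnEeTTbb=4 nnEeTtBb=8 nnEeTtbb=8 nnEettBb=4 nnEettbb=4
NnEETtBb hits 16/256; gcd=16; 16÷16/256÷16 = 1/16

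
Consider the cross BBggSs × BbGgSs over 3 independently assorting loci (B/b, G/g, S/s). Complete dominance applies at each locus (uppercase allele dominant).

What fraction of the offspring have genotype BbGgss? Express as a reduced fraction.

P(BbGgss) = 1/16

BBggSs gametes: BgS×4, Bgs×4
BbGgSs gametes: BGS×1, BGs×1, BgS×1, Bgs×1, bGS×1, bGs×1, bgS×1, bgs×1
BBggSs×BbGgSs grid (8·8=64): BBGgSS=4 BBGgSs=8 BBGgss=4 BBggSS=4 BBggSs=8 BBggss=4 BbGgSS=4 BbGgSs=8 BbGgss=4 BbggSS=4 BbggSs=8 Bbggss=4
BbGgss hits 4/64; gcd=4; 4÷4/64÷4 = 1/16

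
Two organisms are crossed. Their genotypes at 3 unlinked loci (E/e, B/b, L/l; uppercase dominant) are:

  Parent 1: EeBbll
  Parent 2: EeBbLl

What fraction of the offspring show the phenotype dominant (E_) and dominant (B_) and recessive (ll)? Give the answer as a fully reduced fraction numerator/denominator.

EeBbll gametes: EBl×2, Ebl×2, eBl×2, ebl×2
EeBbLl gametes: EBL×1, EBl×1, EbL×1, Ebl×1, eBL×1, eBl×1, ebL×1, ebl×1
EeBbll×EeBbLl grid (8·8=64): EEBBLl=2 EEBBll=2 EEBbLl=4 EEBbll=4 EEbbLl=2 EEbbll=2 EeBBLl=4 EeBBll=4 EeBbLl=8 EeBbll=8 EebbLl=4 Eebbll=4 eeBBLl=2 eeBBll=2 eeBbLl=4 eeBbll=4 eebbLl=2 eebbll=2
E_ B_ ll hits 18/64; gcd=2; 18÷2/64÷2 = 9/32

P(E_ B_ ll) = 9/32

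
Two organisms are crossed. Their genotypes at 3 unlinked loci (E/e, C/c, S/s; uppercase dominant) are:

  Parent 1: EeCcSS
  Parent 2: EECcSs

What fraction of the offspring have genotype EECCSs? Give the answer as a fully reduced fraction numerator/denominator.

EeCcSS gametes: ECS×2, EcS×2, eCS×2, ecS×2
EECcSs gametes: ECS×2, ECs×2, EcS×2, Ecs×2
EeCcSS×EECcSs grid (8·8=64): EECCSS=4 EECCSs=4 EECcSS=8 EECcSs=8 EEccSS=4 EEccSs=4 EeCCSS=4 EeCCSs=4 EeCcSS=8 EeCcSs=8 EeccSS=4 EeccSs=4
EECCSs hits 4/64; gcd=4; 4÷4/64÷4 = 1/16

P(EECCSs) = 1/16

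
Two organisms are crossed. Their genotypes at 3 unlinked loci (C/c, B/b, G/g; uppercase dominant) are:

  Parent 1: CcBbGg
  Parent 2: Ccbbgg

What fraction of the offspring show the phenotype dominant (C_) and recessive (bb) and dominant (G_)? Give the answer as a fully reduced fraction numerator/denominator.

P(C_ bb G_) = 3/16

CcBbGg gametes: CBG×1, CBg×1, CbG×1, Cbg×1, cBG×1, cBg×1, cbG×1, cbg×1
Ccbbgg gametes: Cbg×4, cbg×4
CcBbGg×Ccbbgg grid (8·8=64): CCBbGg=4 CCBbgg=4 CCbbGg=4 CCbbgg=4 CcBbGg=8 CcBbgg=8 CcbbGg=8 Ccbbgg=8 ccBbGg=4 ccBbgg=4 ccbbGg=4 ccbbgg=4
C_ bb G_ hits 12/64; gcd=4; 12÷4/64÷4 = 3/16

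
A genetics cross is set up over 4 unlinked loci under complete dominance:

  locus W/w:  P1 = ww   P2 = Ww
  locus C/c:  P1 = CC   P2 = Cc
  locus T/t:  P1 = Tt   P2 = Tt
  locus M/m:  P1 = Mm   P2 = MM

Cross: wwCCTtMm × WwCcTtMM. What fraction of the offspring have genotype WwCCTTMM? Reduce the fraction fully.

wwCCTtMm gametes: wCTM×4, wCTm×4, wCtM×4, wCtm×4
WwCcTtMM gametes: WCTM×2, WCtM×2, WcTM×2, WctM×2, wCTM×2, wCtM×2, wcTM×2, wctM×2
wwCCTtMm×WwCcTtMM grid (16·16=256): WwCCTTMM=8 WwCCTTMm=8 WwCCTtMM=16 WwCCTtMm=16 WwCCttMM=8 WwCCttMm=8 WwCcTTMM=8 WwCcTTMm=8 WwCcTtMM=16 WwCcTtMm=16 WwCcttMM=8 WwCcttMm=8 wwCCTTMM=8 wwCCTTMm=8 wwCCTtMM=16 wwCCTtMm=16 wwCCttMM=8 wwCCttMm=8 wwCcTTMM=8 wwCcTTMm=8 wwCcTtMM=16 wwCcTtMm=16 wwCcttMM=8 wwCcttMm=8
WwCCTTMM hits 8/256; gcd=8; 8÷8/256÷8 = 1/32

P(WwCCTTMM) = 1/32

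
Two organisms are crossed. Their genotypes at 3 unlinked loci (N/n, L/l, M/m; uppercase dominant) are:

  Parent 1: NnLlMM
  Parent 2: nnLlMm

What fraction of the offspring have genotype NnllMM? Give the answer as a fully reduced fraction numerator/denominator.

P(NnllMM) = 1/16

NnLlMM gametes: NLM×2, NlM×2, nLM×2, nlM×2
nnLlMm gametes: nLM×2, nLm×2, nlM×2, nlm×2
NnLlMM×nnLlMm grid (8·8=64): NnLLMM=4 NnLLMm=4 NnLlMM=8 NnLlMm=8 NnllMM=4 NnllMm=4 nnLLMM=4 nnLLMm=4 nnLlMM=8 nnLlMm=8 nnllMM=4 nnllMm=4
NnllMM hits 4/64; gcd=4; 4÷4/64÷4 = 1/16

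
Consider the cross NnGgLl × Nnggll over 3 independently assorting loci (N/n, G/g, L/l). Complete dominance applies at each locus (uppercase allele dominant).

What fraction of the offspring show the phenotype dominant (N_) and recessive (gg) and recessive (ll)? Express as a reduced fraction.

NnGgLl gametes: NGL×1, NGl×1, NgL×1, Ngl×1, nGL×1, nGl×1, ngL×1, ngl×1
Nnggll gametes: Ngl×4, ngl×4
NnGgLl×Nnggll grid (8·8=64): NNGgLl=4 NNGgll=4 NNggLl=4 NNggll=4 NnGgLl=8 NnGgll=8 NnggLl=8 Nnggll=8 nnGgLl=4 nnGgll=4 nnggLl=4 nnggll=4
N_ gg ll hits 12/64; gcd=4; 12÷4/64÷4 = 3/16

P(N_ gg ll) = 3/16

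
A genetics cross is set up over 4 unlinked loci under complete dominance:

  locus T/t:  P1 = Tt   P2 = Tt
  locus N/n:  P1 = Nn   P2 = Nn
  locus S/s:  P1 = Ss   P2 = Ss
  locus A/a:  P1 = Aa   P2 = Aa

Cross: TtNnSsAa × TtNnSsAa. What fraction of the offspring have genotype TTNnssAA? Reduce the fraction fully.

TtNnSsAa gametes: TNSA×1, TNSa×1, TNsA×1, TNsa×1, TnSA×1, TnSa×1, TnsA×1, Tnsa×1, tNSA×1, tNSa×1, tNsA×1, tNsa×1, tnSA×1, tnSa×1, tnsA×1, tnsa×1
TtNnSsAa gametes: TNSA×1, TNSa×1, TNsA×1, TNsa×1, TnSA×1, TnSa×1, TnsA×1, Tnsa×1, tNSA×1, tNSa×1, tNsA×1, tNsa×1, tnSA×1, tnSa×1, tnsA×1, tnsa×1
TtNnSsAa×TtNnSsAa grid (16·16=256): TTNNSSAA=1 TTNNSSAa=2 TTNNSSaa=1 TTNNSsAA=2 TTNNSsAa=4 TTNNSsaa=2 TTNNssAA=1 TTNNssAa=2 TTNNssaa=1 TTNnSSAA=2 TTNnSSAa=4 TTNnSSaa=2 TTNnSsAA=4 TTNnSsAa=8 TTNnSsaa=4 TTNnssAA=2 TTNnssAa=4 TTNnssaa=2 TTnnSSAA=1 TTnnSSAa=2 TTnnSSaa=1 TTnnSsAA=2 TTnnSsAa=4 TTnnSsaa=2 TTnnssAA=1 TTnnssAa=2 TTnnssaa=1 TtNNSSAA=2 TtNNSSAa=4 TtNNSSaa=2 TtNNSsAA=4 TtNNSsAa=8 TtNNSsaa=4 TtNNssAA=2 TtNNssAa=4 TtNNssaa=2 TtNnSSAA=4 TtNnSSAa=8 TtNnSSaa=4 TtNnSsAA=8 TtNnSsAa=16 TtNnSsaa=8 TtNnssAA=4 TtNnssAa=8 TtNnssaa=4 TtnnSSAA=2 TtnnSSAa=4 TtnnSSaa=2 TtnnSsAA=4 TtnnSsAa=8 TtnnSsaa=4 TtnnssAA=2 TtnnssAa=4 Ttnnssaa=2 ttNNSSAA=1 ttNNSSAa=2 ttNNSSaa=1 ttNNSsAA=2 ttNNSsAa=4 ttNNSsaa=2 ttNNssAA=1 ttNNssAa=2 ttNNssaa=1 ttNnSSAA=2 ttNnSSAa=4 ttNnSSaa=2 ttNnSsAA=4 ttNnSsAa=8 ttNnSsaa=4 ttNnssAA=2 ttNnssAa=4 ttNnssaa=2 ttnnSSAA=1 ttnnSSAa=2 ttnnSSaa=1 ttnnSsAA=2 ttnnSsAa=4 ttnnSsaa=2 ttnnssAA=1 ttnnssAa=2 ttnnssaa=1
TTNnssAA hits 2/256; gcd=2; 2÷2/256÷2 = 1/128

P(TTNnssAA) = 1/128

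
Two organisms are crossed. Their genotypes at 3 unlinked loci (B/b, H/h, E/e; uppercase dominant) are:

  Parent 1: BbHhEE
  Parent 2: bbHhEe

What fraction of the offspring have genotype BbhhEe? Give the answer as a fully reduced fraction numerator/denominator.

P(BbhhEe) = 1/16

BbHhEE gametes: BHE×2, BhE×2, bHE×2, bhE×2
bbHhEe gametes: bHE×2, bHe×2, bhE×2, bhe×2
BbHhEE×bbHhEe grid (8·8=64): BbHHEE=4 BbHHEe=4 BbHhEE=8 BbHhEe=8 BbhhEE=4 BbhhEe=4 bbHHEE=4 bbHHEe=4 bbHhEE=8 bbHhEe=8 bbhhEE=4 bbhhEe=4
BbhhEe hits 4/64; gcd=4; 4÷4/64÷4 = 1/16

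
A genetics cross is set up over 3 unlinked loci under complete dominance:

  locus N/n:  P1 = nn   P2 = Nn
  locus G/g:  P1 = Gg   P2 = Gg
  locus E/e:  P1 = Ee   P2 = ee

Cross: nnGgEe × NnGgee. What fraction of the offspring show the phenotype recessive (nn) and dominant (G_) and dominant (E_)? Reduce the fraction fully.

P(nn G_ E_) = 3/16

nnGgEe gametes: nGE×2, nGe×2, ngE×2, nge×2
NnGgee gametes: NGe×2, Nge×2, nGe×2, nge×2
nnGgEe×NnGgee grid (8·8=64): NnGGEe=4 NnGGee=4 NnGgEe=8 NnGgee=8 NnggEe=4 Nnggee=4 nnGGEe=4 nnGGee=4 nnGgEe=8 nnGgee=8 nnggEe=4 nnggee=4
nn G_ E_ hits 12/64; gcd=4; 12÷4/64÷4 = 3/16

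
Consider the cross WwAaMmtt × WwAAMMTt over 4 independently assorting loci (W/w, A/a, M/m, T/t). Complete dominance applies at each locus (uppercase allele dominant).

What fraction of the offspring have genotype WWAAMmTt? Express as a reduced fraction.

P(WWAAMmTt) = 1/32

WwAaMmtt gametes: WAMt×2, WAmt×2, WaMt×2, Wamt×2, wAMt×2, wAmt×2, waMt×2, wamt×2
WwAAMMTt gametes: WAMT×4, WAMt×4, wAMT×4, wAMt×4
WwAaMmtt×WwAAMMTt grid (16·16=256): WWAAMMTt=8 WWAAMMtt=8 WWAAMmTt=8 WWAAMmtt=8 WWAaMMTt=8 WWAaMMtt=8 WWAaMmTt=8 WWAaMmtt=8 WwAAMMTt=16 WwAAMMtt=16 WwAAMmTt=16 WwAAMmtt=16 WwAaMMTt=16 WwAaMMtt=16 WwAaMmTt=16 WwAaMmtt=16 wwAAMMTt=8 wwAAMMtt=8 wwAAMmTt=8 wwAAMmtt=8 wwAaMMTt=8 wwAaMMtt=8 wwAaMmTt=8 wwAaMmtt=8
WWAAMmTt hits 8/256; gcd=8; 8÷8/256÷8 = 1/32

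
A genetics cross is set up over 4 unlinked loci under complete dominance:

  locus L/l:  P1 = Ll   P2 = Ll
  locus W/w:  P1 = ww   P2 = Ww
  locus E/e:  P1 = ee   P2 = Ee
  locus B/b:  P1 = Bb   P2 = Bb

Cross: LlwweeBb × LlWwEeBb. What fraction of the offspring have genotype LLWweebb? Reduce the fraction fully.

P(LLWweebb) = 1/64

LlwweeBb gametes: LweB×4, Lweb×4, lweB×4, lweb×4
LlWwEeBb gametes: LWEB×1, LWEb×1, LWeB×1, LWeb×1, LwEB×1, LwEb×1, LweB×1, Lweb×1, lWEB×1, lWEb×1, lWeB×1, lWeb×1, lwEB×1, lwEb×1, lweB×1, lweb×1
LlwweeBb×LlWwEeBb grid (16·16=256): LLWwEeBB=4 LLWwEeBb=8 LLWwEebb=4 LLWweeBB=4 LLWweeBb=8 LLWweebb=4 LLwwEeBB=4 LLwwEeBb=8 LLwwEebb=4 LLwweeBB=4 LLwweeBb=8 LLwweebb=4 LlWwEeBB=8 LlWwEeBb=16 LlWwEebb=8 LlWweeBB=8 LlWweeBb=16 LlWweebb=8 LlwwEeBB=8 LlwwEeBb=16 LlwwEebb=8 LlwweeBB=8 LlwweeBb=16 Llwweebb=8 llWwEeBB=4 llWwEeBb=8 llWwEebb=4 llWweeBB=4 llWweeBb=8 llWweebb=4 llwwEeBB=4 llwwEeBb=8 llwwEebb=4 llwweeBB=4 llwweeBb=8 llwweebb=4
LLWweebb hits 4/256; gcd=4; 4÷4/256÷4 = 1/64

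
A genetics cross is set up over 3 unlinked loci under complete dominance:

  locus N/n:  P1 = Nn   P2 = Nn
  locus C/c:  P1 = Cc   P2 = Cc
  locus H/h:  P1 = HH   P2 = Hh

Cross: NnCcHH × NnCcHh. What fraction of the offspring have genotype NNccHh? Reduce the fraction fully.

P(NNccHh) = 1/32

NnCcHH gametes: NCH×2, NcH×2, nCH×2, ncH×2
NnCcHh gametes: NCH×1, NCh×1, NcH×1, Nch×1, nCH×1, nCh×1, ncH×1, nch×1
NnCcHH×NnCcHh grid (8·8=64): NNCCHH=2 NNCCHh=2 NNCcHH=4 NNCcHh=4 NNccHH=2 NNccHh=2 NnCCHH=4 NnCCHh=4 NnCcHH=8 NnCcHh=8 NnccHH=4 NnccHh=4 nnCCHH=2 nnCCHh=2 nnCcHH=4 nnCcHh=4 nnccHH=2 nnccHh=2
NNccHh hits 2/64; gcd=2; 2÷2/64÷2 = 1/32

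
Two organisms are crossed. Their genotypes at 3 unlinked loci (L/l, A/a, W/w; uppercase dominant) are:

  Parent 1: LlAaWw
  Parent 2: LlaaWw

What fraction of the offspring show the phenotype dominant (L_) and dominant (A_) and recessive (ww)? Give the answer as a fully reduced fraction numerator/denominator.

P(L_ A_ ww) = 3/32

LlAaWw gametes: LAW×1, LAw×1, LaW×1, Law×1, lAW×1, lAw×1, laW×1, law×1
LlaaWw gametes: LaW×2, Law×2, laW×2, law×2
LlAaWw×LlaaWw grid (8·8=64): LLAaWW=2 LLAaWw=4 LLAaww=2 LLaaWW=2 LLaaWw=4 LLaaww=2 LlAaWW=4 LlAaWw=8 LlAaww=4 LlaaWW=4 LlaaWw=8 Llaaww=4 llAaWW=2 llAaWw=4 llAaww=2 llaaWW=2 llaaWw=4 llaaww=2
L_ A_ ww hits 6/64; gcd=2; 6÷2/64÷2 = 3/32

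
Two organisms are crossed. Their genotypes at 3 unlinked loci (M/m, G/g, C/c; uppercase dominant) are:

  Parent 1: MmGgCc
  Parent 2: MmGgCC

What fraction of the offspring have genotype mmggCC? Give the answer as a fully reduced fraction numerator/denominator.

P(mmggCC) = 1/32

MmGgCc gametes: MGC×1, MGc×1, MgC×1, Mgc×1, mGC×1, mGc×1, mgC×1, mgc×1
MmGgCC gametes: MGC×2, MgC×2, mGC×2, mgC×2
MmGgCc×MmGgCC grid (8·8=64): MMGGCC=2 MMGGCc=2 MMGgCC=4 MMGgCc=4 MMggCC=2 MMggCc=2 MmGGCC=4 MmGGCc=4 MmGgCC=8 MmGgCc=8 MmggCC=4 MmggCc=4 mmGGCC=2 mmGGCc=2 mmGgCC=4 mmGgCc=4 mmggCC=2 mmggCc=2
mmggCC hits 2/64; gcd=2; 2÷2/64÷2 = 1/32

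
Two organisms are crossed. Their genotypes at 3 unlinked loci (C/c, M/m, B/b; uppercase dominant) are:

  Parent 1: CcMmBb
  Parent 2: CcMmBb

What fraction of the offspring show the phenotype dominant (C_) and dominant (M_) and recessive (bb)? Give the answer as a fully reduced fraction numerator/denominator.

P(C_ M_ bb) = 9/64

CcMmBb gametes: CMB×1, CMb×1, CmB×1, Cmb×1, cMB×1, cMb×1, cmB×1, cmb×1
CcMmBb gametes: CMB×1, CMb×1, CmB×1, Cmb×1, cMB×1, cMb×1, cmB×1, cmb×1
CcMmBb×CcMmBb grid (8·8=64): CCMMBB=1 CCMMBb=2 CCMMbb=1 CCMmBB=2 CCMmBb=4 CCMmbb=2 CCmmBB=1 CCmmBb=2 CCmmbb=1 CcMMBB=2 CcMMBb=4 CcMMbb=2 CcMmBB=4 CcMmBb=8 CcMmbb=4 CcmmBB=2 CcmmBb=4 Ccmmbb=2 ccMMBB=1 ccMMBb=2 ccMMbb=1 ccMmBB=2 ccMmBb=4 ccMmbb=2 ccmmBB=1 ccmmBb=2 ccmmbb=1
C_ M_ bb hits 9/64; gcd=1; 9÷1/64÷1 = 9/64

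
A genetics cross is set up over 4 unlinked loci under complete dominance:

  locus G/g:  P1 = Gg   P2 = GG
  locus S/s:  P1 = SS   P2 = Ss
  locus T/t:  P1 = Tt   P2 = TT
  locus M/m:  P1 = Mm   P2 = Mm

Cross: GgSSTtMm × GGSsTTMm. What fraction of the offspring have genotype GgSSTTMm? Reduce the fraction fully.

P(GgSSTTMm) = 1/16

GgSSTtMm gametes: GSTM×2, GSTm×2, GStM×2, GStm×2, gSTM×2, gSTm×2, gStM×2, gStm×2
GGSsTTMm gametes: GSTM×4, GSTm×4, GsTM×4, GsTm×4
GgSSTtMm×GGSsTTMm grid (16·16=256): GGSSTTMM=8 GGSSTTMm=16 GGSSTTmm=8 GGSSTtMM=8 GGSSTtMm=16 GGSSTtmm=8 GGSsTTMM=8 GGSsTTMm=16 GGSsTTmm=8 GGSsTtMM=8 GGSsTtMm=16 GGSsTtmm=8 GgSSTTMM=8 GgSSTTMm=16 GgSSTTmm=8 GgSSTtMM=8 GgSSTtMm=16 GgSSTtmm=8 GgSsTTMM=8 GgSsTTMm=16 GgSsTTmm=8 GgSsTtMM=8 GgSsTtMm=16 GgSsTtmm=8
GgSSTTMm hits 16/256; gcd=16; 16÷16/256÷16 = 1/16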